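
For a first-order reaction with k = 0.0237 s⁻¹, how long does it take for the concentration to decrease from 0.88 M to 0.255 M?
52.26 s

From ln[A] = ln[A]₀ - k·t: t = ln([A]₀/[A])/k = ln(0.88/0.255)/0.0237 = ln(3.4510)/0.0237 = 1.2387/0.0237 = 52.26 s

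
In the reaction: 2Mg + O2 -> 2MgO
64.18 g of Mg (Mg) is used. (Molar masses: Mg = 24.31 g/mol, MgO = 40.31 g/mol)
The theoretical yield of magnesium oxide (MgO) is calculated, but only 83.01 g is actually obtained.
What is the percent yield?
Moles of Mg = 64.18 g ÷ 24.31 g/mol = 2.64007 mol
Mole ratio: 2 mol MgO / 2 mol Mg
Moles of MgO = 2.64007 × (2/2) = 2.64007 mol
Theoretical yield = 2.64007 mol × 40.31 g/mol = 106.42 g
Actual yield = 83.01 g
Percent yield = (83.01 / 106.42) × 100% = 78.0%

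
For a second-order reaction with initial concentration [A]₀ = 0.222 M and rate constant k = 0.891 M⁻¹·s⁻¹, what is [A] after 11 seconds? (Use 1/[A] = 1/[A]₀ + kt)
0.0699 M

1/[A] = 1/[A]₀ + k·t = 1/0.222 + (0.891)·(11) = 4.5045 + 9.8010 = 14.3055
[A] = 1/14.3055 = 0.0699 M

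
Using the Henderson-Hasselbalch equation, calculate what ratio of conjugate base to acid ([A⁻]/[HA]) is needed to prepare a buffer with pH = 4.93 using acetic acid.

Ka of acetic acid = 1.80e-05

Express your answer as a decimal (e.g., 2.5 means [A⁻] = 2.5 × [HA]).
[A⁻]/[HA] = 1.532

pKa = −log(1.80e-05) = 4.7447. pH = pKa + log([A⁻]/[HA]). 4.93 = 4.7447 + log(ratio). log(ratio) = 4.93 − 4.7447 = 0.1853. ratio = 10^(0.1853) = 1.532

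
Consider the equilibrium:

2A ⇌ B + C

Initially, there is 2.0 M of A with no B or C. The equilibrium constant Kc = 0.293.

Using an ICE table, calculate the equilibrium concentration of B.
[B] = 0.520 M

ICE: [A] = 2.0 − 2x, [B] = [C] = x.
Kc = x²/(2.0 − 2x)² = 0.293 ⇒ √Kc = x/(2.0 − 2x).
x = √0.293·2.0/(1 + 2√0.293) = 0.54129·2.0/2.0826 = 0.51983.
[B] = x = 0.520 M.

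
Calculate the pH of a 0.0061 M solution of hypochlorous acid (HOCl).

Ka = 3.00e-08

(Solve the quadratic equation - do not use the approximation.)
pH = 4.87

x² + Ka×x - Ka×C = 0. Using quadratic formula: [H⁺] = 1.3513e-05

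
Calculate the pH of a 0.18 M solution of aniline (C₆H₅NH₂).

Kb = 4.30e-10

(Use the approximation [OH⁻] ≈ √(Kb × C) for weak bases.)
pH = 8.94

[OH⁻] = √(Kb × C) = √(4.30e-10 × 0.18) = 8.7977e-06. pOH = 5.06, pH = 14 - pOH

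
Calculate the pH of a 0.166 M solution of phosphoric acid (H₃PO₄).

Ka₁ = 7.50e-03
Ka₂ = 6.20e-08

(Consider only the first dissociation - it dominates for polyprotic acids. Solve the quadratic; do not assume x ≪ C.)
pH = 1.50

x² + Ka₁·x − Ka₁·C = 0 with Ka₁ = 7.50e-03, C = 0.166.
x = (−Ka₁ + √(Ka₁² + 4·Ka₁·C))/2 = 3.1733e-02 M, so pH = 1.50.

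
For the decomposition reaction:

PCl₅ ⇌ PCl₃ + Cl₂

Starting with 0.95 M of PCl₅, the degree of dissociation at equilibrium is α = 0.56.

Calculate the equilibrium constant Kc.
K_c = 0.6771

x = α·[A]₀ = 0.56 × 0.95 = 0.532 M dissociated.
At eq: [PCl₅] = 0.95 − 0.532 = 0.418 M; [PCl₃] = [Cl₂] = x = 0.532 M.
Kc = [PCl₃][Cl₂]/[PCl₅] = (0.532)²/0.418 = 0.6771.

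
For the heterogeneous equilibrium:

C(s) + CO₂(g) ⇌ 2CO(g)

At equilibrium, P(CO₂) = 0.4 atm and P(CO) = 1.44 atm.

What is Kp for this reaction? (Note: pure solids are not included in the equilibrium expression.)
K_p = 5.184

Solid C is excluded.
Kp = P(CO)²/P(CO₂) = (1.44)²/0.4 = 2.074/0.4 = 5.184.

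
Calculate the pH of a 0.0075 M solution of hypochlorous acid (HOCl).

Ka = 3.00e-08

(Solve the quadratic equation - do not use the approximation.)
pH = 4.82

x² + Ka×x - Ka×C = 0. Using quadratic formula: [H⁺] = 1.4985e-05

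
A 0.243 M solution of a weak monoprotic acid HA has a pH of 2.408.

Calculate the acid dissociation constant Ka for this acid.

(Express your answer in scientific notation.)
K_a = 6.39e-05

[H⁺] = 10^(−pH) = 10^(−2.408) = 3.908e-03 M. For HA ⇌ H⁺ + A⁻, Ka = x²/(C − x) = (3.908e-03)²/(0.243 − 3.908e-03) = 6.39e-05.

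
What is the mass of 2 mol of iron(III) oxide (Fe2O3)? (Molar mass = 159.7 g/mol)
Mass = 2 mol × 159.7 g/mol = 319.4 g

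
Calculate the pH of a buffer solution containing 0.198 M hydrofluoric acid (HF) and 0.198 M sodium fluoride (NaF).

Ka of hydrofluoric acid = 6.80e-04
pH = 3.17

pKa = -log(6.80e-04) = 3.17. pH = pKa + log([A⁻]/[HA]) = 3.17 + log(0.198/0.198)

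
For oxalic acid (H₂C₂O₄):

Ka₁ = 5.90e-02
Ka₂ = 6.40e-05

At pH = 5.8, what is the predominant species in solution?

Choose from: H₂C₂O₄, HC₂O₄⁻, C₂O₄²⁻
C₂O₄²⁻

pKa1 = 1.23, pKa2 = 4.19. Each pKa is the crossover between adjacent species; pH = 5.8 lies in the region where C₂O₄²⁻ predominates.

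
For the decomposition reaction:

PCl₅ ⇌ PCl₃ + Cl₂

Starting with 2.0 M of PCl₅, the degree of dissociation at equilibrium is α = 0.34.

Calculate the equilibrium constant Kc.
K_c = 0.3503

x = α·[A]₀ = 0.34 × 2.0 = 0.68 M dissociated.
At eq: [PCl₅] = 2.0 − 0.68 = 1.32 M; [PCl₃] = [Cl₂] = x = 0.68 M.
Kc = [PCl₃][Cl₂]/[PCl₅] = (0.68)²/1.32 = 0.3503.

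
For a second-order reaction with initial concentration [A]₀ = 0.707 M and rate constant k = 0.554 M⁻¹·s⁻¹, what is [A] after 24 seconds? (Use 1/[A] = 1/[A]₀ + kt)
0.0680 M

1/[A] = 1/[A]₀ + k·t = 1/0.707 + (0.554)·(24) = 1.4144 + 13.2960 = 14.7104
[A] = 1/14.7104 = 0.0680 M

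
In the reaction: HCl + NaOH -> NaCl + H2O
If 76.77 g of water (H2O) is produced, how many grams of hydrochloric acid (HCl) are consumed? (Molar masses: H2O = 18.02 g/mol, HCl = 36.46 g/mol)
Moles of H2O = 76.77 g ÷ 18.02 g/mol = 4.26027 mol
Mole ratio: 1 mol HCl / 1 mol H2O
Moles of HCl = 4.26027 × (1/1) = 4.26027 mol
Mass of HCl = 4.26027 mol × 36.46 g/mol = 155.3 g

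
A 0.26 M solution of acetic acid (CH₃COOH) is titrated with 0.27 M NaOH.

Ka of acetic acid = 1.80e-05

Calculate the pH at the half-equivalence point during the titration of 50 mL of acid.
pH = pKa = 4.74

At the half-equivalence point, [HA] = [A⁻], so by Henderson–Hasselbalch pH = pKa + log(1) = pKa.
pKa = −log(1.80e-05) = 4.74.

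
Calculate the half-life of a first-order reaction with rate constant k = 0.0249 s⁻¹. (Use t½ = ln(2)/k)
27.84 s

t½ = ln(2)/k = 0.6931/0.0249 = 27.84 s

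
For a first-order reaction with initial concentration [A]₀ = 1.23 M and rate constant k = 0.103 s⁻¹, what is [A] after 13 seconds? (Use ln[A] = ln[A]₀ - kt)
0.3224 M

ln[A] = ln[A]₀ - k·t = ln(1.23) - (0.103)·(13) = 0.2070 - 1.3390 = -1.1320
[A] = e^(-1.1320) = 0.3224 M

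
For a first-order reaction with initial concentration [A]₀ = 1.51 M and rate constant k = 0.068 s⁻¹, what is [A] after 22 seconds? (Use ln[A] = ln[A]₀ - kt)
0.3383 M

ln[A] = ln[A]₀ - k·t = ln(1.51) - (0.068)·(22) = 0.4121 - 1.4960 = -1.0839
[A] = e^(-1.0839) = 0.3383 M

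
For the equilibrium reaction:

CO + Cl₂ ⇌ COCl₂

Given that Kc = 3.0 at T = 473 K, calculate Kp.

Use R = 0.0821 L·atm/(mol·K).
K_p = 0.0773

Δn = (moles gaseous products) − (moles gaseous reactants) = -1
T = 473 K; RT = 0.0821 × 473 = 38.8333
Kp = Kc·(RT)^Δn = 3.0 × (38.8333)^-1 = 3.0 × 0.0257511 = 0.0773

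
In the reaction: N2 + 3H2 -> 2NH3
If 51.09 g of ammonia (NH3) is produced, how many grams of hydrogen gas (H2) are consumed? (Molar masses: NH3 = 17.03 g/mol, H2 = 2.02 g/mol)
Moles of NH3 = 51.09 g ÷ 17.03 g/mol = 3 mol
Mole ratio: 3 mol H2 / 2 mol NH3
Moles of H2 = 3 × (3/2) = 4.5 mol
Mass of H2 = 4.5 mol × 2.02 g/mol = 9.09 g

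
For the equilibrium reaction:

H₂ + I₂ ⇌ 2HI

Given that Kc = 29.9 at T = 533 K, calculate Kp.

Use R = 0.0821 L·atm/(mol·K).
K_p = 29.9000

Δn = (moles gaseous products) − (moles gaseous reactants) = 0
T = 533 K; RT = 0.0821 × 533 = 43.7593
Kp = Kc·(RT)^Δn = 29.9 × (43.7593)^0 = 29.9 × 1 = 29.9000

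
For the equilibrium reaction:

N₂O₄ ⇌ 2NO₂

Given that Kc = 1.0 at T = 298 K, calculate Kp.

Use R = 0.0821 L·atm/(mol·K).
K_p = 24.4658

Δn = (moles gaseous products) − (moles gaseous reactants) = 1
T = 298 K; RT = 0.0821 × 298 = 24.4658
Kp = Kc·(RT)^Δn = 1.0 × (24.4658)^1 = 1.0 × 24.4658 = 24.4658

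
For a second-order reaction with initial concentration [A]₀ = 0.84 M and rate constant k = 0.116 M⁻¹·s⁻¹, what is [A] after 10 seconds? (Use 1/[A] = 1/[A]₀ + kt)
0.4254 M

1/[A] = 1/[A]₀ + k·t = 1/0.84 + (0.116)·(10) = 1.1905 + 1.1600 = 2.3505
[A] = 1/2.3505 = 0.4254 M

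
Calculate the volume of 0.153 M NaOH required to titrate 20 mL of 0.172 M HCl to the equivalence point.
V_{base} = 22.5 mL

At equivalence: moles acid = moles base.
moles HCl = 0.172 M × 0.02 L = 0.00344 mol
V_NaOH = 0.00344 mol ÷ 0.153 M = 0.02248 L = 22.5 mL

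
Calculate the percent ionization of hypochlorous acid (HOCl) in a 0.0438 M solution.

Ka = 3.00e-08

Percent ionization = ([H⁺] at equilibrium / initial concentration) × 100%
Percent ionization = 0.0827%

Let x = [H⁺]. Ka = x²/(C - x) ⇒ x² + (3.00e-08)x - (3.00e-08)(0.0438) = 0. x = 3.6234e-05. Percent = (3.6234e-05/0.0438) × 100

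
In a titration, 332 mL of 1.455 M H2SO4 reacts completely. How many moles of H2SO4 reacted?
Moles = Molarity × Volume (L)
Moles = 1.455 M × 0.332 L = 0.4831 mol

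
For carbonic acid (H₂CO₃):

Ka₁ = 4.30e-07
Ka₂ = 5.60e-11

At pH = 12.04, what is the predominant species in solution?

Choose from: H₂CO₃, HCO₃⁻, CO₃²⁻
CO₃²⁻

pKa1 = 6.37, pKa2 = 10.25. Each pKa is the crossover between adjacent species; pH = 12.04 lies in the region where CO₃²⁻ predominates.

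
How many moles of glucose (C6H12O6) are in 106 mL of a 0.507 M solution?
Moles = Molarity × Volume (L)
Moles = 0.507 M × 0.106 L = 0.05374 mol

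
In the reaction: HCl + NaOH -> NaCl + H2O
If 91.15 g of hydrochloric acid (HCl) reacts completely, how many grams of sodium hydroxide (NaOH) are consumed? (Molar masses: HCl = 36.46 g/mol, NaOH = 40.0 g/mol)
Moles of HCl = 91.15 g ÷ 36.46 g/mol = 2.5 mol
Mole ratio: 1 mol NaOH / 1 mol HCl
Moles of NaOH = 2.5 × (1/1) = 2.5 mol
Mass of NaOH = 2.5 mol × 40.0 g/mol = 100 g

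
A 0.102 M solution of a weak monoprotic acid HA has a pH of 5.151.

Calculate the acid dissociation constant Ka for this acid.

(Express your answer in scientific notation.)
K_a = 4.89e-10

[H⁺] = 10^(−pH) = 10^(−5.151) = 7.063e-06 M. For HA ⇌ H⁺ + A⁻, Ka = x²/(C − x) = (7.063e-06)²/(0.102 − 7.063e-06) = 4.89e-10.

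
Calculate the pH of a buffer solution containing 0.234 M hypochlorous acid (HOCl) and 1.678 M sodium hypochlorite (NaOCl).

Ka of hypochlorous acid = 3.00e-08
pH = 8.38

pKa = -log(3.00e-08) = 7.52. pH = pKa + log([A⁻]/[HA]) = 7.52 + log(1.678/0.234)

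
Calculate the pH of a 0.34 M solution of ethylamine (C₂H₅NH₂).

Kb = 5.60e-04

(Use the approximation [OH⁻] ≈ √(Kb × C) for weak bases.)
pH = 12.14

[OH⁻] = √(Kb × C) = √(5.60e-04 × 0.34) = 1.3799e-02. pOH = 1.86, pH = 14 - pOH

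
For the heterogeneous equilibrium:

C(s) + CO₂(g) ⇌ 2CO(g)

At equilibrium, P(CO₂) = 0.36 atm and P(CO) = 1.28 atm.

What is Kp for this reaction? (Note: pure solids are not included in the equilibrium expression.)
K_p = 4.551

Solid C is excluded.
Kp = P(CO)²/P(CO₂) = (1.28)²/0.36 = 1.638/0.36 = 4.551.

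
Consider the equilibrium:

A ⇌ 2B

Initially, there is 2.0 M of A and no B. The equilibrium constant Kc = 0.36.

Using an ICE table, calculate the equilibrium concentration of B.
[B] = 0.763 M

ICE: [A] = 2.0 − x, [B] = 2x.
Kc = (2x)²/(2.0 − x) = 0.36 ⇒ 4x² + 0.36x − 0.72 = 0.
x = (−0.36 + √(0.36² + 4·4·0.72))/(2·4) = (−0.36 + √11.65)/8 = 0.38164.
[B] = 2x = 0.763 M.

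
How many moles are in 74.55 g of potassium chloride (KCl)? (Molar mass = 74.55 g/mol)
Moles = 74.55 g ÷ 74.55 g/mol = 1 mol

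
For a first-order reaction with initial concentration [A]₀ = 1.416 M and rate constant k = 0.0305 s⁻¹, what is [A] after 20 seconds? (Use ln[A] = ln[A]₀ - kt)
0.7694 M

ln[A] = ln[A]₀ - k·t = ln(1.416) - (0.0305)·(20) = 0.3478 - 0.6100 = -0.2622
[A] = e^(-0.2622) = 0.7694 M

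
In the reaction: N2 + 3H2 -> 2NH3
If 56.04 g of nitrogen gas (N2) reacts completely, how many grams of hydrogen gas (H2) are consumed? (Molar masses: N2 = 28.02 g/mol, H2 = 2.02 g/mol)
Moles of N2 = 56.04 g ÷ 28.02 g/mol = 2 mol
Mole ratio: 3 mol H2 / 1 mol N2
Moles of H2 = 2 × (3/1) = 6 mol
Mass of H2 = 6 mol × 2.02 g/mol = 12.12 g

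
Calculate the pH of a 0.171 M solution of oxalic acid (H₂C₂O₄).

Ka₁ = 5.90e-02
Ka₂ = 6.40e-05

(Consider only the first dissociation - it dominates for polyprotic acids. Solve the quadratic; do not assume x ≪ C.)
pH = 1.12

x² + Ka₁·x − Ka₁·C = 0 with Ka₁ = 5.90e-02, C = 0.171.
x = (−Ka₁ + √(Ka₁² + 4·Ka₁·C))/2 = 7.5186e-02 M, so pH = 1.12.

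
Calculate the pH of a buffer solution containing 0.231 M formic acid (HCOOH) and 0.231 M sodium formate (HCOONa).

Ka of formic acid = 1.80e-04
pH = 3.74

pKa = -log(1.80e-04) = 3.74. pH = pKa + log([A⁻]/[HA]) = 3.74 + log(0.231/0.231)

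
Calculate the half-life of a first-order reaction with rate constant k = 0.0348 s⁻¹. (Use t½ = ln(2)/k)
19.92 s

t½ = ln(2)/k = 0.6931/0.0348 = 19.92 s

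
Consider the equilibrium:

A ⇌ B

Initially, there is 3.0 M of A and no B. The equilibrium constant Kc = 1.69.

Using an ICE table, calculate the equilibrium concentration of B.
[B] = 1.885 M

ICE: [A] = 3.0 − x, [B] = x.
Kc = x/(3.0 − x) = 1.69 ⇒ x = 1.69·3.0/(1 + 1.69) = 5.07/2.69 = 1.885.
[B] = x = 1.885 M.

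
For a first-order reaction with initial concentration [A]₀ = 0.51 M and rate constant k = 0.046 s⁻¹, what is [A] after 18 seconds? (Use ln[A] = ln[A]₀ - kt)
0.2228 M

ln[A] = ln[A]₀ - k·t = ln(0.51) - (0.046)·(18) = -0.6733 - 0.8280 = -1.5013
[A] = e^(-1.5013) = 0.2228 M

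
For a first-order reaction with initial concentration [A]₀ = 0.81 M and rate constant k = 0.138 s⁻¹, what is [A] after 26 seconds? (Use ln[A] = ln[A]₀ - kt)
0.0224 M

ln[A] = ln[A]₀ - k·t = ln(0.81) - (0.138)·(26) = -0.2107 - 3.5880 = -3.7987
[A] = e^(-3.7987) = 0.0224 M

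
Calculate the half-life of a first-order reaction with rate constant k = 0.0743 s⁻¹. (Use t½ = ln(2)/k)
9.33 s

t½ = ln(2)/k = 0.6931/0.0743 = 9.33 s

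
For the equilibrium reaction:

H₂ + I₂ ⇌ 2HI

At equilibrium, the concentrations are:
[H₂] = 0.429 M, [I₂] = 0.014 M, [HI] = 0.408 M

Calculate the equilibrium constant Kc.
K_c = 27.7163

Kc = ([HI]^2) / ([H₂] × [I₂])
   = ((0.408)^2) / ((0.429)·(0.014))
   = 0.16646 / 0.006006 = 27.7163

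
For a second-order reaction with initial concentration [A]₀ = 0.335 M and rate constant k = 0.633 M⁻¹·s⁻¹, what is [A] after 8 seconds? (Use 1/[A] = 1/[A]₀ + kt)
0.1242 M

1/[A] = 1/[A]₀ + k·t = 1/0.335 + (0.633)·(8) = 2.9851 + 5.0640 = 8.0491
[A] = 1/8.0491 = 0.1242 M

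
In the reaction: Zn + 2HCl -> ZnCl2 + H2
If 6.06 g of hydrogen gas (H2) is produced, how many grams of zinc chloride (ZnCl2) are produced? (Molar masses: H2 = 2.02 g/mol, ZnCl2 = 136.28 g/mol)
Moles of H2 = 6.06 g ÷ 2.02 g/mol = 3 mol
Mole ratio: 1 mol ZnCl2 / 1 mol H2
Moles of ZnCl2 = 3 × (1/1) = 3 mol
Mass of ZnCl2 = 3 mol × 136.28 g/mol = 408.8 g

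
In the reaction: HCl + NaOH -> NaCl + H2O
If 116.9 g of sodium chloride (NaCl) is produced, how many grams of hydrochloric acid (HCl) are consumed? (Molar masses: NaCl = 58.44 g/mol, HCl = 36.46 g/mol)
Moles of NaCl = 116.9 g ÷ 58.44 g/mol = 2.00034 mol
Mole ratio: 1 mol HCl / 1 mol NaCl
Moles of HCl = 2.00034 × (1/1) = 2.00034 mol
Mass of HCl = 2.00034 mol × 36.46 g/mol = 72.93 g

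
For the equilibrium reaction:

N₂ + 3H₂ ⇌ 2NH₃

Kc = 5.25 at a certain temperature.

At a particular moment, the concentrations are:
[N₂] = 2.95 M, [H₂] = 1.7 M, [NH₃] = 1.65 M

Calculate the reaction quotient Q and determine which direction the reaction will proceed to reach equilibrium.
Q = 0.188, Q < K, reaction proceeds forward (toward products)

Q = ([NH₃]^2) / ([N₂] × [H₂]^3)
  = ((1.65)^2) / ((2.95)·(1.7)^3) = 2.7225/14.493 = 0.1878
Since Q = 0.1878 < Kc = 5.25, the reaction proceeds forward (toward products) to reach equilibrium.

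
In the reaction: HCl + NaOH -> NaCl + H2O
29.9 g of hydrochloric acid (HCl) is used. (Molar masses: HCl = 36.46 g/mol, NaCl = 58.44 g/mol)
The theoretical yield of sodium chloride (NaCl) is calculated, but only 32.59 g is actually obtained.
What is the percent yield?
Moles of HCl = 29.9 g ÷ 36.46 g/mol = 0.820077 mol
Mole ratio: 1 mol NaCl / 1 mol HCl
Moles of NaCl = 0.820077 × (1/1) = 0.820077 mol
Theoretical yield = 0.820077 mol × 58.44 g/mol = 47.925 g
Actual yield = 32.59 g
Percent yield = (32.59 / 47.925) × 100% = 68.0%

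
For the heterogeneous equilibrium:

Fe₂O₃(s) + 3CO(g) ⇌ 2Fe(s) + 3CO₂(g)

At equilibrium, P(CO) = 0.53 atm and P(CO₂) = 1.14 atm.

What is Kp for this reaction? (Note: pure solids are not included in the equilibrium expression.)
K_p = 9.951

Solids (Fe₂O₃, Fe) are excluded.
Kp = P(CO₂)³/P(CO)³ = (1.14)³/(0.53)³ = 1.482/0.1489 = 9.951.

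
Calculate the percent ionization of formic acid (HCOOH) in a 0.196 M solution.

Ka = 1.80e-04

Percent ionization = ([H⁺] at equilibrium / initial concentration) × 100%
Percent ionization = 2.98%

Let x = [H⁺]. Ka = x²/(C - x) ⇒ x² + (1.80e-04)x - (1.80e-04)(0.196) = 0. x = 5.8504e-03. Percent = (5.8504e-03/0.196) × 100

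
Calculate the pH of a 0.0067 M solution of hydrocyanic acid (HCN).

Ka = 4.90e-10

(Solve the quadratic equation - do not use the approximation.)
pH = 5.74

x² + Ka×x - Ka×C = 0. Using quadratic formula: [H⁺] = 1.8117e-06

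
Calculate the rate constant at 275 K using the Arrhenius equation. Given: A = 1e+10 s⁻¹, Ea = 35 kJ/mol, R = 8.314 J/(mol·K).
2.25e+03 s⁻¹

k = A·exp(-Ea/(R·T)) = 1e+10·exp(-35000/(8.314·275)) = 1e+10·exp(-15.3082) = 1e+10·2.2476e-07 = 2.25e+03 s⁻¹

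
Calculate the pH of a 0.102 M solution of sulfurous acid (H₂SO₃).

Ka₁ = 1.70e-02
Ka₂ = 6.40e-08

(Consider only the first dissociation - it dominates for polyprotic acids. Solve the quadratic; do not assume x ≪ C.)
pH = 1.47

x² + Ka₁·x − Ka₁·C = 0 with Ka₁ = 1.70e-02, C = 0.102.
x = (−Ka₁ + √(Ka₁² + 4·Ka₁·C))/2 = 3.4000e-02 M, so pH = 1.47.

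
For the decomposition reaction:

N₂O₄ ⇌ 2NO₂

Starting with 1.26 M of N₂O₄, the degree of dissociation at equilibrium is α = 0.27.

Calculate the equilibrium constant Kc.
K_c = 0.5033

x = α·[A]₀ = 0.27 × 1.26 = 0.3402 M dissociated.
At eq: [N₂O₄] = 1.26 − 0.3402 = 0.9198 M; [NO₂] = 2x = 0.6804 M.
Kc = [NO₂]²/[N₂O₄] = (0.6804)²/0.9198 = 0.5033.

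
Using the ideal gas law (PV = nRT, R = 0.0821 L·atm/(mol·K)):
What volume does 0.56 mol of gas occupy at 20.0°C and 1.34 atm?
T = 20.0°C + 273.15 = 293.15 K
V = nRT/P = (0.56 × 0.0821 × 293.15) / 1.34
V = 10.06 L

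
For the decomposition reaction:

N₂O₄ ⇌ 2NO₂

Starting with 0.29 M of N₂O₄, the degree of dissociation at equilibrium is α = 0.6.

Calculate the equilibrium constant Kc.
K_c = 1.0440

x = α·[A]₀ = 0.6 × 0.29 = 0.174 M dissociated.
At eq: [N₂O₄] = 0.29 − 0.174 = 0.116 M; [NO₂] = 2x = 0.348 M.
Kc = [NO₂]²/[N₂O₄] = (0.348)²/0.116 = 1.044.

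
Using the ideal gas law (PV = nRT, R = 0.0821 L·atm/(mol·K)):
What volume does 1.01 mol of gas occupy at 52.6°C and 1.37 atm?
T = 52.6°C + 273.15 = 325.75 K
V = nRT/P = (1.01 × 0.0821 × 325.75) / 1.37
V = 19.72 L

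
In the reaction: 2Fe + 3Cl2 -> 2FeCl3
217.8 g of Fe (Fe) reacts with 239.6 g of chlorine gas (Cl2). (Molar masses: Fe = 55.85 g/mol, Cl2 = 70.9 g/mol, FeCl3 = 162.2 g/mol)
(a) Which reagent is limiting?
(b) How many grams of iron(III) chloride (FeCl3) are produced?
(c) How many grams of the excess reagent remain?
(a) Cl2, (b) 365.4 g, (c) 91.97 g

Moles of Fe = 217.8 g ÷ 55.85 g/mol = 3.89973 mol
Moles of Cl2 = 239.6 g ÷ 70.9 g/mol = 3.37941 mol
Moles ÷ coefficient: Fe: 3.89973/2 = 1.95, Cl2: 3.37941/3 = 1.126
(a) Cl2 has the smaller value, so Cl2 is the limiting reagent.
(b) Moles of FeCl3 = 3.37941 mol Cl2 × (2/3) = 2.25294 mol; mass = 2.25294 mol × 162.2 g/mol = 365.4 g
(c) Fe consumed = 3.37941 × (2/3) = 2.25294 mol; remaining = 3.89973 − 2.25294 = 1.64679 mol; mass = 1.64679 mol × 55.85 g/mol = 91.97 g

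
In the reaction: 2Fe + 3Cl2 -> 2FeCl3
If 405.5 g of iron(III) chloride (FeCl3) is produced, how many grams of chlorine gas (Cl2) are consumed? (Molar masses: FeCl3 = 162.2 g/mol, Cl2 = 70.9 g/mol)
Moles of FeCl3 = 405.5 g ÷ 162.2 g/mol = 2.5 mol
Mole ratio: 3 mol Cl2 / 2 mol FeCl3
Moles of Cl2 = 2.5 × (3/2) = 3.75 mol
Mass of Cl2 = 3.75 mol × 70.9 g/mol = 265.9 g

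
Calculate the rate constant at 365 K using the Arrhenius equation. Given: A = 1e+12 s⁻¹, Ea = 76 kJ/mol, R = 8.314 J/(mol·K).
1.33e+01 s⁻¹

k = A·exp(-Ea/(R·T)) = 1e+12·exp(-76000/(8.314·365)) = 1e+12·exp(-25.0444) = 1e+12·1.3285e-11 = 1.33e+01 s⁻¹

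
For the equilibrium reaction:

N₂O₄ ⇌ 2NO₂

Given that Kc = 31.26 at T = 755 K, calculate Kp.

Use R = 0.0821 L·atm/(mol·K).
K_p = 1.94e+03

Δn = (moles gaseous products) − (moles gaseous reactants) = 1
T = 755 K; RT = 0.0821 × 755 = 61.9855
Kp = Kc·(RT)^Δn = 31.26 × (61.9855)^1 = 31.26 × 61.9855 = 1.94e+03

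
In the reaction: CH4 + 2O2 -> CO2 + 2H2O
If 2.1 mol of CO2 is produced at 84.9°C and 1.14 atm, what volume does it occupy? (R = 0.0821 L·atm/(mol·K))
T = 84.9°C + 273.15 = 358.05 K
V = nRT/P = (2.1 × 0.0821 × 358.05) / 1.14
V = 54.15 L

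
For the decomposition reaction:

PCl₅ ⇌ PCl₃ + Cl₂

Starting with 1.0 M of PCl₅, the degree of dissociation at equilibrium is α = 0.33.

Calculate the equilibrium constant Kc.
K_c = 0.1625

x = α·[A]₀ = 0.33 × 1.0 = 0.33 M dissociated.
At eq: [PCl₅] = 1.0 − 0.33 = 0.67 M; [PCl₃] = [Cl₂] = x = 0.33 M.
Kc = [PCl₃][Cl₂]/[PCl₅] = (0.33)²/0.67 = 0.1625.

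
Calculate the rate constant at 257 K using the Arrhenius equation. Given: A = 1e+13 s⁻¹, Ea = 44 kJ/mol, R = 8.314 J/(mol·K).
1.14e+04 s⁻¹

k = A·exp(-Ea/(R·T)) = 1e+13·exp(-44000/(8.314·257)) = 1e+13·exp(-20.5925) = 1e+13·1.1397e-09 = 1.14e+04 s⁻¹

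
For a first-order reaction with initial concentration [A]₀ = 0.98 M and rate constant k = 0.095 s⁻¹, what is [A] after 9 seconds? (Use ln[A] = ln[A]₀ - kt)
0.4168 M

ln[A] = ln[A]₀ - k·t = ln(0.98) - (0.095)·(9) = -0.0202 - 0.8550 = -0.8752
[A] = e^(-0.8752) = 0.4168 M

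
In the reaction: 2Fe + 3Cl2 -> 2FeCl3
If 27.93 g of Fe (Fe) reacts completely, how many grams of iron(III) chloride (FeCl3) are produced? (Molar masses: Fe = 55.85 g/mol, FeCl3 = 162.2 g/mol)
Moles of Fe = 27.93 g ÷ 55.85 g/mol = 0.50009 mol
Mole ratio: 2 mol FeCl3 / 2 mol Fe
Moles of FeCl3 = 0.50009 × (2/2) = 0.50009 mol
Mass of FeCl3 = 0.50009 mol × 162.2 g/mol = 81.11 g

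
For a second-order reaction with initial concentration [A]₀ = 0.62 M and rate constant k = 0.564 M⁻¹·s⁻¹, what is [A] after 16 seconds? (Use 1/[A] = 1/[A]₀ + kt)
0.0940 M

1/[A] = 1/[A]₀ + k·t = 1/0.62 + (0.564)·(16) = 1.6129 + 9.0240 = 10.6369
[A] = 1/10.6369 = 0.0940 M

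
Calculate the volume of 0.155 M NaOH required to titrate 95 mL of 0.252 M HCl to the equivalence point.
V_{base} = 154.5 mL

At equivalence: moles acid = moles base.
moles HCl = 0.252 M × 0.095 L = 0.02394 mol
V_NaOH = 0.02394 mol ÷ 0.155 M = 0.1545 L = 154.5 mL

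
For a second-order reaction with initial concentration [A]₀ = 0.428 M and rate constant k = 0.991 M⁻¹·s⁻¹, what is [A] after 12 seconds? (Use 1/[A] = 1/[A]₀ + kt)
0.0703 M

1/[A] = 1/[A]₀ + k·t = 1/0.428 + (0.991)·(12) = 2.3364 + 11.8920 = 14.2284
[A] = 1/14.2284 = 0.0703 M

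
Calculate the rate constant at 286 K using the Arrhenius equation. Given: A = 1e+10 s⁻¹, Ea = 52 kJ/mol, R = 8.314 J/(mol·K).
3.18e+00 s⁻¹

k = A·exp(-Ea/(R·T)) = 1e+10·exp(-52000/(8.314·286)) = 1e+10·exp(-21.8689) = 1e+10·3.1802e-10 = 3.18e+00 s⁻¹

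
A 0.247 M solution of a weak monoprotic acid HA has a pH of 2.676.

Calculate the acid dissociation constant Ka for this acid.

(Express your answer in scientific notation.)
K_a = 1.82e-05

[H⁺] = 10^(−pH) = 10^(−2.676) = 2.109e-03 M. For HA ⇌ H⁺ + A⁻, Ka = x²/(C − x) = (2.109e-03)²/(0.247 − 2.109e-03) = 1.82e-05.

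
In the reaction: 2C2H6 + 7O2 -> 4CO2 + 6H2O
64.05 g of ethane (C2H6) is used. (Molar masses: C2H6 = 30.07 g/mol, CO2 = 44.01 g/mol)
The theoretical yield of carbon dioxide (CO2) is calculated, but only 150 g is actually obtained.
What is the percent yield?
Moles of C2H6 = 64.05 g ÷ 30.07 g/mol = 2.13003 mol
Mole ratio: 4 mol CO2 / 2 mol C2H6
Moles of CO2 = 2.13003 × (4/2) = 4.26006 mol
Theoretical yield = 4.26006 mol × 44.01 g/mol = 187.49 g
Actual yield = 150 g
Percent yield = (150 / 187.49) × 100% = 80.0%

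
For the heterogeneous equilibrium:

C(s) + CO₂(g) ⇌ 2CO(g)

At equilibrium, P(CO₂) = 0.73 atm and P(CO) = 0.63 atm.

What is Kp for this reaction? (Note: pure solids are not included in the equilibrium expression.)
K_p = 0.544

Solid C is excluded.
Kp = P(CO)²/P(CO₂) = (0.63)²/0.73 = 0.3969/0.73 = 0.544.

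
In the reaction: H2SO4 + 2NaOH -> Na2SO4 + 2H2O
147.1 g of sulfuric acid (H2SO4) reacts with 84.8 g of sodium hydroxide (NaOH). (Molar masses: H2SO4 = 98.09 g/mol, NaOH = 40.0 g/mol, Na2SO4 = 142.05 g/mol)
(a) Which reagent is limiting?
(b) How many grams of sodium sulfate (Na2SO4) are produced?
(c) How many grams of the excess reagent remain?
(a) NaOH, (b) 150.6 g, (c) 43.12 g

Moles of H2SO4 = 147.1 g ÷ 98.09 g/mol = 1.49964 mol
Moles of NaOH = 84.8 g ÷ 40.0 g/mol = 2.12 mol
Moles ÷ coefficient: H2SO4: 1.49964/1 = 1.5, NaOH: 2.12/2 = 1.06
(a) NaOH has the smaller value, so NaOH is the limiting reagent.
(b) Moles of Na2SO4 = 2.12 mol NaOH × (1/2) = 1.06 mol; mass = 1.06 mol × 142.05 g/mol = 150.6 g
(c) H2SO4 consumed = 2.12 × (1/2) = 1.06 mol; remaining = 1.49964 − 1.06 = 0.439643 mol; mass = 0.439643 mol × 98.09 g/mol = 43.12 g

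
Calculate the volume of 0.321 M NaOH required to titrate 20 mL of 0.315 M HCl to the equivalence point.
V_{base} = 19.6 mL

At equivalence: moles acid = moles base.
moles HCl = 0.315 M × 0.02 L = 0.0063 mol
V_NaOH = 0.0063 mol ÷ 0.321 M = 0.01963 L = 19.6 mL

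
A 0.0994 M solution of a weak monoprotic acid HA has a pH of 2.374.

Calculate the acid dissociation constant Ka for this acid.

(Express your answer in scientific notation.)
K_a = 1.88e-04

[H⁺] = 10^(−pH) = 10^(−2.374) = 4.227e-03 M. For HA ⇌ H⁺ + A⁻, Ka = x²/(C − x) = (4.227e-03)²/(0.0994 − 4.227e-03) = 1.88e-04.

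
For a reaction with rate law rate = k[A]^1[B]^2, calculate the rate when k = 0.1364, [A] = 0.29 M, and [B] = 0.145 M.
0.0008317 M/s

rate = k·[A]^1·[B]^2 = 0.1364·(0.29)^1·(0.145)^2 = 0.1364·0.29·0.021025 = 0.0008317 M/s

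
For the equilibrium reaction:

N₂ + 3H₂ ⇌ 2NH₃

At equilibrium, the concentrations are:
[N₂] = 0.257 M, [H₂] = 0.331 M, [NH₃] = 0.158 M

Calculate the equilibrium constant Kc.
K_c = 2.6785

Kc = ([NH₃]^2) / ([N₂] × [H₂]^3)
   = ((0.158)^2) / ((0.257)·(0.331)^3)
   = 0.024964 / 0.00932 = 2.6785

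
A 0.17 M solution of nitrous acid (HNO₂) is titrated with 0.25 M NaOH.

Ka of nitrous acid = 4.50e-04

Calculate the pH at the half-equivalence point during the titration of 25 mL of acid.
pH = pKa = 3.35

At the half-equivalence point, [HA] = [A⁻], so by Henderson–Hasselbalch pH = pKa + log(1) = pKa.
pKa = −log(4.50e-04) = 3.35.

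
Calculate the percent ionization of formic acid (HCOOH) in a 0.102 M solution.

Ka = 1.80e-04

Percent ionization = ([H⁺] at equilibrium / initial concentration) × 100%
Percent ionization = 4.11%

Let x = [H⁺]. Ka = x²/(C - x) ⇒ x² + (1.80e-04)x - (1.80e-04)(0.102) = 0. x = 4.1958e-03. Percent = (4.1958e-03/0.102) × 100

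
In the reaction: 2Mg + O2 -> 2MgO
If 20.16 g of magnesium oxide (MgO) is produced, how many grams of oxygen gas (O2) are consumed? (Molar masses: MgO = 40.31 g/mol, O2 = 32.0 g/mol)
Moles of MgO = 20.16 g ÷ 40.31 g/mol = 0.500124 mol
Mole ratio: 1 mol O2 / 2 mol MgO
Moles of O2 = 0.500124 × (1/2) = 0.250062 mol
Mass of O2 = 0.250062 mol × 32.0 g/mol = 8.002 g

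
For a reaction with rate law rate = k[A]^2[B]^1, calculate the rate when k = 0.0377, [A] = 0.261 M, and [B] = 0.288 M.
0.0007396 M/s

rate = k·[A]^2·[B]^1 = 0.0377·(0.261)^2·(0.288)^1 = 0.0377·0.068121·0.288 = 0.0007396 M/s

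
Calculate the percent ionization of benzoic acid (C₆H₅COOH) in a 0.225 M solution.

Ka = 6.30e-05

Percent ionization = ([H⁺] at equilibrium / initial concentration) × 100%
Percent ionization = 1.66%

Let x = [H⁺]. Ka = x²/(C - x) ⇒ x² + (6.30e-05)x - (6.30e-05)(0.225) = 0. x = 3.7336e-03. Percent = (3.7336e-03/0.225) × 100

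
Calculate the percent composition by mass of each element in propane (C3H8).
C: 81.72%, H: 18.29%

Molar mass of C3H8 = 44.09 g/mol
% C = (3 × 12.01) / 44.09 × 100% = 36.03 / 44.09 × 100% = 81.72%
% H = (8 × 1.008) / 44.09 × 100% = 8.064 / 44.09 × 100% = 18.29%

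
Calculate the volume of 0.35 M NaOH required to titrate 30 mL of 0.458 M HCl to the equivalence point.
V_{base} = 39.3 mL

At equivalence: moles acid = moles base.
moles HCl = 0.458 M × 0.03 L = 0.01374 mol
V_NaOH = 0.01374 mol ÷ 0.35 M = 0.03926 L = 39.3 mL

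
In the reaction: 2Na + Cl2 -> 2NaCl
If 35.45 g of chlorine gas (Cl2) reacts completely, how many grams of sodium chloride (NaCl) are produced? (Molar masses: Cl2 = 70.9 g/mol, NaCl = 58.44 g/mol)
Moles of Cl2 = 35.45 g ÷ 70.9 g/mol = 0.5 mol
Mole ratio: 2 mol NaCl / 1 mol Cl2
Moles of NaCl = 0.5 × (2/1) = 1 mol
Mass of NaCl = 1 mol × 58.44 g/mol = 58.44 g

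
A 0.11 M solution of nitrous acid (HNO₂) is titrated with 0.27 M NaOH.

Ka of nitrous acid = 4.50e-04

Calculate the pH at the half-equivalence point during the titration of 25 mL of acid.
pH = pKa = 3.35

At the half-equivalence point, [HA] = [A⁻], so by Henderson–Hasselbalch pH = pKa + log(1) = pKa.
pKa = −log(4.50e-04) = 3.35.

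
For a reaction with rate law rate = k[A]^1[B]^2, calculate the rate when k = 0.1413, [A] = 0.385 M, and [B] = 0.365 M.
0.007248 M/s

rate = k·[A]^1·[B]^2 = 0.1413·(0.385)^1·(0.365)^2 = 0.1413·0.385·0.133225 = 0.007248 M/s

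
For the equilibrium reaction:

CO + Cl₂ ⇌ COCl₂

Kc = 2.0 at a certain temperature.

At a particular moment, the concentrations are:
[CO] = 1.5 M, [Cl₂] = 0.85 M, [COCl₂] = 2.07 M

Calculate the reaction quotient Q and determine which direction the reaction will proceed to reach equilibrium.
Q = 1.624, Q < K, reaction proceeds forward (toward products)

Q = ([COCl₂]) / ([CO] × [Cl₂])
  = ((2.07)) / ((1.5)·(0.85)) = 2.07/1.275 = 1.624
Since Q = 1.624 < Kc = 2.0, the reaction proceeds forward (toward products) to reach equilibrium.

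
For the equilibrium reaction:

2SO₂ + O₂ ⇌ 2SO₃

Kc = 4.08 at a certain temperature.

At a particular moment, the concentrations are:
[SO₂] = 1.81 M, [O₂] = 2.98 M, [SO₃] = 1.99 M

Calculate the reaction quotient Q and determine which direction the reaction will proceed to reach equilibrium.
Q = 0.406, Q < K, reaction proceeds forward (toward products)

Q = ([SO₃]^2) / ([SO₂]^2 × [O₂])
  = ((1.99)^2) / ((1.81)^2·(2.98)) = 3.9601/9.7628 = 0.4056
Since Q = 0.4056 < Kc = 4.08, the reaction proceeds forward (toward products) to reach equilibrium.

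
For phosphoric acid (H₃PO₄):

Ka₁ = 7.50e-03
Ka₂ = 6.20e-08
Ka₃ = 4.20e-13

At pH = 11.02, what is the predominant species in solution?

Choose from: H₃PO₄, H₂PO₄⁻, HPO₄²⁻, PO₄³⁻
HPO₄²⁻

pKa1 = 2.12, pKa2 = 7.21, pKa3 = 12.38. Each pKa is the crossover between adjacent species; pH = 11.02 lies in the region where HPO₄²⁻ predominates.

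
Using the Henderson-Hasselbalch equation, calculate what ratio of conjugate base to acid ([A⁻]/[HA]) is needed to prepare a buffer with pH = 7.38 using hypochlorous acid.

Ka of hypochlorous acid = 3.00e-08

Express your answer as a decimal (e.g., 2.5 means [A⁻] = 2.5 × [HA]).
[A⁻]/[HA] = 0.720

pKa = −log(3.00e-08) = 7.5229. pH = pKa + log([A⁻]/[HA]). 7.38 = 7.5229 + log(ratio). log(ratio) = 7.38 − 7.5229 = -0.1429. ratio = 10^(-0.1429) = 0.720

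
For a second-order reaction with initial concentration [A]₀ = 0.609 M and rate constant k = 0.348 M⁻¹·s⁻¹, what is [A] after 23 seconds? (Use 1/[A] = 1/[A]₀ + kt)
0.1037 M

1/[A] = 1/[A]₀ + k·t = 1/0.609 + (0.348)·(23) = 1.6420 + 8.0040 = 9.6460
[A] = 1/9.6460 = 0.1037 M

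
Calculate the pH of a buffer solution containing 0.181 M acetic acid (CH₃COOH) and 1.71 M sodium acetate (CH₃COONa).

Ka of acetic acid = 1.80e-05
pH = 5.72

pKa = -log(1.80e-05) = 4.74. pH = pKa + log([A⁻]/[HA]) = 4.74 + log(1.71/0.181)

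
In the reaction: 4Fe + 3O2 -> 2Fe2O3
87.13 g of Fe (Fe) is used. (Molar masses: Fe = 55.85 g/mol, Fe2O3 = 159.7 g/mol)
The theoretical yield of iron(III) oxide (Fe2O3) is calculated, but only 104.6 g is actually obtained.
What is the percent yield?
Moles of Fe = 87.13 g ÷ 55.85 g/mol = 1.56007 mol
Mole ratio: 2 mol Fe2O3 / 4 mol Fe
Moles of Fe2O3 = 1.56007 × (2/4) = 0.780036 mol
Theoretical yield = 0.780036 mol × 159.7 g/mol = 124.57 g
Actual yield = 104.6 g
Percent yield = (104.6 / 124.57) × 100% = 84.0%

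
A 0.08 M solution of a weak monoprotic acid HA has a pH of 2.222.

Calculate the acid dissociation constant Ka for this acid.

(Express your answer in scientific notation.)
K_a = 4.86e-04

[H⁺] = 10^(−pH) = 10^(−2.222) = 5.998e-03 M. For HA ⇌ H⁺ + A⁻, Ka = x²/(C − x) = (5.998e-03)²/(0.08 − 5.998e-03) = 4.86e-04.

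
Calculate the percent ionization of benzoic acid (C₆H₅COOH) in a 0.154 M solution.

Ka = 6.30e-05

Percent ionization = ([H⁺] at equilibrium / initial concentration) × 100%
Percent ionization = 2%

Let x = [H⁺]. Ka = x²/(C - x) ⇒ x² + (6.30e-05)x - (6.30e-05)(0.154) = 0. x = 3.0835e-03. Percent = (3.0835e-03/0.154) × 100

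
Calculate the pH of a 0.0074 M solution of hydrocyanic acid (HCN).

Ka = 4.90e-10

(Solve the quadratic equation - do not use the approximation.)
pH = 5.72

x² + Ka×x - Ka×C = 0. Using quadratic formula: [H⁺] = 1.9040e-06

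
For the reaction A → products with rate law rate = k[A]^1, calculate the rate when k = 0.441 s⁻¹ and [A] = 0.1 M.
0.0441 M/s

rate = k·[A]^1 = 0.441·(0.1)^1 = 0.441·0.1 = 0.0441 M/s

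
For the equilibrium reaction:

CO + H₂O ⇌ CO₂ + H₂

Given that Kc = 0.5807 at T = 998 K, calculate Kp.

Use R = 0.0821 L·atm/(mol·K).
K_p = 0.5807

Δn = (moles gaseous products) − (moles gaseous reactants) = 0
T = 998 K; RT = 0.0821 × 998 = 81.9358
Kp = Kc·(RT)^Δn = 0.5807 × (81.9358)^0 = 0.5807 × 1 = 0.5807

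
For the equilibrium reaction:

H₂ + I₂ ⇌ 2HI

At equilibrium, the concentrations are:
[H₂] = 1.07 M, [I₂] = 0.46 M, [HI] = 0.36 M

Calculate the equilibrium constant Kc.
K_c = 0.2633

Kc = ([HI]^2) / ([H₂] × [I₂])
   = ((0.36)^2) / ((1.07)·(0.46))
   = 0.1296 / 0.4922 = 0.2633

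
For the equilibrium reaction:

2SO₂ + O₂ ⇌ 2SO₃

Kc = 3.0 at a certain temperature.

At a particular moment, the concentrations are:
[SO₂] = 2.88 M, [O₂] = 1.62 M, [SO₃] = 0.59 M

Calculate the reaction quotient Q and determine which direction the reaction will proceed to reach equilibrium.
Q = 0.026, Q < K, reaction proceeds forward (toward products)

Q = ([SO₃]^2) / ([SO₂]^2 × [O₂])
  = ((0.59)^2) / ((2.88)^2·(1.62)) = 0.3481/13.437 = 0.02591
Since Q = 0.02591 < Kc = 3.0, the reaction proceeds forward (toward products) to reach equilibrium.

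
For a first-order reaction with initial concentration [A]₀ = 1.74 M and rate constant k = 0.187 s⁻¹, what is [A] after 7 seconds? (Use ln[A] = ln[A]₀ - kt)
0.4700 M

ln[A] = ln[A]₀ - k·t = ln(1.74) - (0.187)·(7) = 0.5539 - 1.3090 = -0.7551
[A] = e^(-0.7551) = 0.4700 M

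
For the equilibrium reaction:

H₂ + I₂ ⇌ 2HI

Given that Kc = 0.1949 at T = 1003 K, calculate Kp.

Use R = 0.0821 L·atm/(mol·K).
K_p = 0.1949

Δn = (moles gaseous products) − (moles gaseous reactants) = 0
T = 1003 K; RT = 0.0821 × 1003 = 82.3463
Kp = Kc·(RT)^Δn = 0.1949 × (82.3463)^0 = 0.1949 × 1 = 0.1949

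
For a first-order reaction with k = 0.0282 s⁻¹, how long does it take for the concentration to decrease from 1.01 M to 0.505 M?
24.58 s

From ln[A] = ln[A]₀ - k·t: t = ln([A]₀/[A])/k = ln(1.01/0.505)/0.0282 = ln(2.0000)/0.0282 = 0.6931/0.0282 = 24.58 s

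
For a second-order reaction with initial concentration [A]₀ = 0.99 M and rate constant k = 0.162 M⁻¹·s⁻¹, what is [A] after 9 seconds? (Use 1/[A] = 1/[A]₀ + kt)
0.4052 M

1/[A] = 1/[A]₀ + k·t = 1/0.99 + (0.162)·(9) = 1.0101 + 1.4580 = 2.4681
[A] = 1/2.4681 = 0.4052 M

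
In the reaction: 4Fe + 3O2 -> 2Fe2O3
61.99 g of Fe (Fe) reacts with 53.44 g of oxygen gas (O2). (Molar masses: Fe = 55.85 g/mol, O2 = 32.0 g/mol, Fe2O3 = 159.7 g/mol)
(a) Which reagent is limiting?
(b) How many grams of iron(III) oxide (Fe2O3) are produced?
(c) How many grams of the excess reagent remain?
(a) Fe, (b) 88.63 g, (c) 26.8 g

Moles of Fe = 61.99 g ÷ 55.85 g/mol = 1.10994 mol
Moles of O2 = 53.44 g ÷ 32.0 g/mol = 1.67 mol
Moles ÷ coefficient: Fe: 1.10994/4 = 0.2775, O2: 1.67/3 = 0.5567
(a) Fe has the smaller value, so Fe is the limiting reagent.
(b) Moles of Fe2O3 = 1.10994 mol Fe × (2/4) = 0.554969 mol; mass = 0.554969 mol × 159.7 g/mol = 88.63 g
(c) O2 consumed = 1.10994 × (3/4) = 0.832453 mol; remaining = 1.67 − 0.832453 = 0.837547 mol; mass = 0.837547 mol × 32.0 g/mol = 26.8 g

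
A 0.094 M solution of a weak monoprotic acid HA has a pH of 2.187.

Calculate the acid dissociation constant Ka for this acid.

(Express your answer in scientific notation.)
K_a = 4.83e-04

[H⁺] = 10^(−pH) = 10^(−2.187) = 6.501e-03 M. For HA ⇌ H⁺ + A⁻, Ka = x²/(C − x) = (6.501e-03)²/(0.094 − 6.501e-03) = 4.83e-04.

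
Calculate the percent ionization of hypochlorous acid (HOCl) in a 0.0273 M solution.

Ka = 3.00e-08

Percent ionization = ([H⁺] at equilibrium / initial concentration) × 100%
Percent ionization = 0.105%

Let x = [H⁺]. Ka = x²/(C - x) ⇒ x² + (3.00e-08)x - (3.00e-08)(0.0273) = 0. x = 2.8603e-05. Percent = (2.8603e-05/0.0273) × 100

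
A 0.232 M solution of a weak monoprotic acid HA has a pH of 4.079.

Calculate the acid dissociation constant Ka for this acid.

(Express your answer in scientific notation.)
K_a = 3.00e-08

[H⁺] = 10^(−pH) = 10^(−4.079) = 8.337e-05 M. For HA ⇌ H⁺ + A⁻, Ka = x²/(C − x) = (8.337e-05)²/(0.232 − 8.337e-05) = 3.00e-08.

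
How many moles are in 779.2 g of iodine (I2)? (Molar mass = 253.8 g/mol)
Moles = 779.2 g ÷ 253.8 g/mol = 3.07 mol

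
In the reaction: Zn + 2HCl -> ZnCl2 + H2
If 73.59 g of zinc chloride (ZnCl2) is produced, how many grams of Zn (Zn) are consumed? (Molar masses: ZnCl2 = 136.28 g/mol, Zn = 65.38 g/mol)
Moles of ZnCl2 = 73.59 g ÷ 136.28 g/mol = 0.539991 mol
Mole ratio: 1 mol Zn / 1 mol ZnCl2
Moles of Zn = 0.539991 × (1/1) = 0.539991 mol
Mass of Zn = 0.539991 mol × 65.38 g/mol = 35.3 g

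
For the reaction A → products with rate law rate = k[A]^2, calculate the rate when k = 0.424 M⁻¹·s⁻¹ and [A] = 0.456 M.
0.08816 M/s

rate = k·[A]^2 = 0.424·(0.456)^2 = 0.424·0.207936 = 0.08816 M/s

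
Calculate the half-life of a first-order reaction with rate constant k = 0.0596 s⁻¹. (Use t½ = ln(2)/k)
11.63 s

t½ = ln(2)/k = 0.6931/0.0596 = 11.63 s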